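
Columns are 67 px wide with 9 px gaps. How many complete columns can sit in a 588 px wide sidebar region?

7 columns

7 columns: 7·67 + 6·9 = 523 px ≤ 588.
8 columns: 599 px > 588. So 7.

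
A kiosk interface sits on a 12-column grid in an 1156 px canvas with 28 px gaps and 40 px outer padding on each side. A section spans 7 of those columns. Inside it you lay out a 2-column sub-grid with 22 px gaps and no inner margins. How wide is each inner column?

297 px

Inside the margins: 1156 − 80 = 1076 px.
12 columns + 11 gaps: 12c + 11·28 = 1076.
12c = 1076 − 308 = 768, so c = 64 px.
7-column span = 7·64 + 6·28 = 616 px.
2 columns + 1 gap: 2d + 1·22 = 616.
2d = 616 − 22 = 594, so d = 297 px.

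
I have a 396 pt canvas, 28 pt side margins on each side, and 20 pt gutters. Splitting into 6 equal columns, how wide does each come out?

40 pt

Inside the margins: 396 − 56 = 340 pt.
340 − 5·20 = 240; ÷6 gives c = 40 pt.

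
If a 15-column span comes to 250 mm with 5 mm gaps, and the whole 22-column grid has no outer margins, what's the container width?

369 mm

15c + 14·5 = 250 → 15c = 180 → c = 12 mm.
Summing: 264 + 105 = 369 mm.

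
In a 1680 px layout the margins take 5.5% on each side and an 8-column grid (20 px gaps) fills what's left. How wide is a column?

169.4 px

Each margin = 5.5% of 1680 = 92.4 px; content = 1680 − 2·92.4 = 1495.2 px.
1495.2 − 7·20 = 1355.2; ÷8 gives c = 169.4 px.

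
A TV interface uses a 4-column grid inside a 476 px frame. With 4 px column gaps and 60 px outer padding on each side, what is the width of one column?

Subtract both margins: 476 − 2·60 = 356 px.
356 − 3·4 = 344; ÷4 gives c = 86 px.

86 px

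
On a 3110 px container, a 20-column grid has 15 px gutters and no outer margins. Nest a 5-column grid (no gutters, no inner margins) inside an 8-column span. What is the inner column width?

247 px

3110 − 19·15 = 2825; ÷20 gives c = 141.25 px.
8-column span = 8·141.25 + 7·15 = 1235 px.
1235 / 5 = 247 px per column.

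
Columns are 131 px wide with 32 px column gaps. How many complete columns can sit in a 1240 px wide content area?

7 columns: 7·131 + 6·32 = 1109 px ≤ 1240.
8 columns: 1272 px > 1240. So 7.

7 columns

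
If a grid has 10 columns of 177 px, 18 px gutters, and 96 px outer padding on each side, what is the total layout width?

2124 px

Adding margins, columns and gutters: 192 + 1770 + 162 = 2124 px.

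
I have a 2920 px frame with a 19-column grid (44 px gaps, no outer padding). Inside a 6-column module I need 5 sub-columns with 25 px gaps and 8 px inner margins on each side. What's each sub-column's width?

155.2 px

2920 − 18·44 = 2128; ÷19 gives c = 112 px.
6 columns plus 5 gaps: 672 + 220 = 892 px.
Inner content = 892 − 2·8 = 876 px.
5d + 4·25 = 876 → 5d = 776 → d = 155.2 px.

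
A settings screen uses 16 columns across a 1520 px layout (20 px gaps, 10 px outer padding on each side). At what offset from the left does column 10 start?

Subtract both margins: 1520 − 2·10 = 1500 px.
16 columns + 15 gaps: 16c + 15·20 = 1500.
16c = 1500 − 300 = 1200, so c = 75 px.
Column 10 starts at margin + 9·(column + gutter) = 10 + 9·95 = 865 px.

865 px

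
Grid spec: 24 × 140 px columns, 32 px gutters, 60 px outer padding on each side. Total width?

Total width: 2·60 + 24·140 + 23·32 = 4216 px.

4216 px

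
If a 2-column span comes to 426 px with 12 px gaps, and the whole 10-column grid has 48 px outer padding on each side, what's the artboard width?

Subtracting 1 gap of 12 leaves 414 for 2 columns, so c = 207 px.
Total width: 2·48 + 10·207 + 9·12 = 2274 px.

2274 px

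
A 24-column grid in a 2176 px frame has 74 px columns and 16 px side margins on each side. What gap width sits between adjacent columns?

16 px

Subtract both margins: 2176 − 2·16 = 2144 px.
Columns use 1776 px, leaving 368 px across 23 gaps = 16 px each.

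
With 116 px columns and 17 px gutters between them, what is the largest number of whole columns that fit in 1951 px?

Each extra column adds 116 + 17 = 133 px.
(1951 + 17) / 133 = 14.80, so 14 columns fit.

14 columns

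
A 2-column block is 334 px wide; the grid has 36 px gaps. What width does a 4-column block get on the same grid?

704 px

Subtracting 1 gap of 36 leaves 298 for 2 columns, so c = 149 px.
Span of 4: 4·149 + 3·36 = 596 + 108 = 704 px.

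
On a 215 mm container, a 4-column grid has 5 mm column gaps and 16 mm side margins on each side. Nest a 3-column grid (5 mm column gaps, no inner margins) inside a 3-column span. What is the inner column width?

Take off 32 mm of margins, leaving 183 mm.
4 columns + 3 column gaps: 4c + 3·5 = 183.
4c = 183 − 15 = 168, so c = 42 mm.
3-column span = 3·42 + 2·5 = 136 mm.
3 columns + 2 column gaps: 3d + 2·5 = 136.
3d = 136 − 10 = 126, so d = 42 mm.

42 mm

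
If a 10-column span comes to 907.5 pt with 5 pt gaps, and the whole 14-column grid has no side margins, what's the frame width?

1272.5 pt

Subtracting 9 gaps of 5 leaves 862.5 for 10 columns, so c = 86.25 pt.
Summing: 1207.5 + 65 = 1272.5 pt.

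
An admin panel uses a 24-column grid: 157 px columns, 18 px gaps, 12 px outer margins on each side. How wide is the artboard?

4206 px

Total width: 2·12 + 24·157 + 23·18 = 4206 px.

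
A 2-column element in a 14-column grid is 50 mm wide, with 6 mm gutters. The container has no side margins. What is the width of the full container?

50 − 1·6 = 44; ÷2 gives c = 22 mm.
Summing: 308 + 78 = 386 mm.

386 mm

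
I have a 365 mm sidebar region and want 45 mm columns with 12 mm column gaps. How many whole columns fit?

Each extra column adds 45 + 12 = 57 mm.
(365 + 12) / 57 = 6.61, so 6 columns fit.

6 columns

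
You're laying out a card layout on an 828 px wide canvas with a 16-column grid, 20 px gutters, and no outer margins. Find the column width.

33 px

Subtracting 15 gutters of 20 leaves 528 for 16 columns, so c = 33 px.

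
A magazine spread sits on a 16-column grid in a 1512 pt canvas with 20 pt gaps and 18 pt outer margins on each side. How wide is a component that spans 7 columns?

Take off 36 pt of margins, leaving 1476 pt.
16 columns + 15 gaps: 16c + 15·20 = 1476.
16c = 1476 − 300 = 1176, so c = 73.5 pt.
7-column span = 7·73.5 + 6·20 = 634.5 pt.

634.5 pt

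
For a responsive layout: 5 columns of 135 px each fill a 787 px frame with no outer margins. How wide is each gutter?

Columns use 675 px, leaving 112 px across 4 gutters = 28 px each.

28 px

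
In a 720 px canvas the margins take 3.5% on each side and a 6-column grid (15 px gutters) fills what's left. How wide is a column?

720 × (1 − 2·3.5%) = 720 × 93% = 669.6 px for the columns.
669.6 − 5·15 = 594.6; ÷6 gives c = 99.1 px.

99.1 px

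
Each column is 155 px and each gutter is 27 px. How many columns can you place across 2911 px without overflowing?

16 columns

k columns need k·155 + (k−1)·27 = k·182 − 27.
k·182 − 27 ≤ 2911 → k ≤ 2938 / 182 ≈ 16.14, so k = 16.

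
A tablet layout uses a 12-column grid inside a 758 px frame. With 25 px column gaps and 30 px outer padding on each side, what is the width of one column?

35.25 px

Content width = 758 − 2·30 = 698 px.
Subtracting 11 column gaps of 25 leaves 423 for 12 columns, so c = 35.25 px.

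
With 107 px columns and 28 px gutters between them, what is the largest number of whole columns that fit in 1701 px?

12 columns

k columns need k·107 + (k−1)·28 = k·135 − 28.
k·135 − 28 ≤ 1701 → k ≤ 1729 / 135 ≈ 12.81, so k = 12.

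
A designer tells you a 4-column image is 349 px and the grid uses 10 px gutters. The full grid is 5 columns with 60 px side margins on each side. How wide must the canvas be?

4c + 3·10 = 349 → 4c = 319 → c = 79.75 px.
Total width: 2·60 + 5·79.75 + 4·10 = 558.75 px.

558.75 px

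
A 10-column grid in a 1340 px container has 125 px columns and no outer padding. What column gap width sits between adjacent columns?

10·125 + 9g = 1340 → 9g = 90 → g = 10 px.

10 px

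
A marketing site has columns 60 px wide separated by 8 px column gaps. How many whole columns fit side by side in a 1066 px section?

15 columns

k columns need k·60 + (k−1)·8 = k·68 − 8.
k·68 − 8 ≤ 1066 → k ≤ 1074 / 68 ≈ 15.79, so k = 15.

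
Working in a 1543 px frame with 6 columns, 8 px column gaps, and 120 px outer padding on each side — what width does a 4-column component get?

Inside the margins: 1543 − 240 = 1303 px.
1303 − 5·8 = 1263; ÷6 gives c = 210.5 px.
4 columns plus 3 column gaps: 842 + 24 = 866 px.

866 px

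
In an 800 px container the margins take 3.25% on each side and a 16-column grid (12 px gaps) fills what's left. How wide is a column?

35.5 px

800 × (1 − 2·3.25%) = 800 × 93.5% = 748 px for the columns.
748 − 15·12 = 568; ÷16 gives c = 35.5 px.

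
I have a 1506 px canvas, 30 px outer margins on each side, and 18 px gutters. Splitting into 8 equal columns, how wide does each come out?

165 px

Take off 60 px of margins, leaving 1446 px.
8c + 7·18 = 1446 → 8c = 1320 → c = 165 px.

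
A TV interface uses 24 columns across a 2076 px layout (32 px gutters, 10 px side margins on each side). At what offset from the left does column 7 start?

532 px

Content = 2076 − 2·10 = 2056 px.
2056 − 23·32 = 1320; ÷24 gives c = 55 px.
Column 7 starts at margin + 6·(column + gutter) = 10 + 6·87 = 532 px.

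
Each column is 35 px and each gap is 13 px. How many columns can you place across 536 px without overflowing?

11 columns

11 columns: 11·35 + 10·13 = 515 px ≤ 536.
12 columns: 563 px > 536. So 11.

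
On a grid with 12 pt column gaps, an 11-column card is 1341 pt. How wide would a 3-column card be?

11 columns + 10 column gaps: 11c + 10·12 = 1341.
11c = 1341 − 120 = 1221, so c = 111 pt.
3-column span = 3·111 + 2·12 = 357 pt.

357 pt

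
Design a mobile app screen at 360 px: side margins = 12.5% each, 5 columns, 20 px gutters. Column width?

38 px

Each margin = 12.5% of 360 = 45 px; content = 360 − 2·45 = 270 px.
5c + 4·20 = 270 → 5c = 190 → c = 38 px.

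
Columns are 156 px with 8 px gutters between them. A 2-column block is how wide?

320 px

Span of 2: 2·156 + 1·8 = 312 + 8 = 320 px.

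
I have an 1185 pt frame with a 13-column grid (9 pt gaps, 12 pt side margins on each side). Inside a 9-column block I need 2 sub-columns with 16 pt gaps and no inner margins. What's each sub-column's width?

Subtract both margins: 1185 − 2·12 = 1161 pt.
Subtracting 12 gaps of 9 leaves 1053 for 13 columns, so c = 81 pt.
9 columns plus 8 gaps: 729 + 72 = 801 pt.
2 columns + 1 gap: 2d + 1·16 = 801.
2d = 801 − 16 = 785, so d = 392.5 pt.

392.5 pt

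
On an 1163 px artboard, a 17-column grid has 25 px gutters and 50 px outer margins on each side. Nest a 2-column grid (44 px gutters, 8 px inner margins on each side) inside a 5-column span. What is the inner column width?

Take off 100 px of margins, leaving 1063 px.
Subtracting 16 gutters of 25 leaves 663 for 17 columns, so c = 39 px.
5-column span = 5·39 + 4·25 = 295 px.
Inner content = 295 − 2·8 = 279 px.
2 columns + 1 gutter: 2d + 1·44 = 279.
2d = 279 − 44 = 235, so d = 117.5 px.

117.5 px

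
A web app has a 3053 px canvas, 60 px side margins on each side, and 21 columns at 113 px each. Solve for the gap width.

Content width = 3053 − 2·60 = 2933 px.
21·113 + 20g = 2933 → 20g = 560 → g = 28 px.

28 px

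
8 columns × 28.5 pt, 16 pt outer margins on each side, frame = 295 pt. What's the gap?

5 pt

Take off 32 pt of margins, leaving 263 pt.
8·28.5 + 7g = 263 → 7g = 35 → g = 5 pt.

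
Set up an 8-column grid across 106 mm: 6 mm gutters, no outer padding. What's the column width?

8 mm

106 − 7·6 = 64; ÷8 gives c = 8 mm.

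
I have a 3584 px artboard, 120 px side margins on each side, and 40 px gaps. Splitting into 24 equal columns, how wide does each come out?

Subtract both margins: 3584 − 2·120 = 3344 px.
24 columns + 23 gaps: 24c + 23·40 = 3344.
24c = 3344 − 920 = 2424, so c = 101 px.

101 px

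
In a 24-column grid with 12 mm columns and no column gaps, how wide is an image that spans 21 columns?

252 mm

21-column span = 21·12 = 252 mm.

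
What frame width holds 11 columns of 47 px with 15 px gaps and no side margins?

667 px

Frame = 11·47 + 10·15 = 517 + 150 = 667 px.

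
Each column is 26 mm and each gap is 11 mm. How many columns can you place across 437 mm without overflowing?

12 columns: 12·26 + 11·11 = 433 mm ≤ 437.
13 columns: 470 mm > 437. So 12.

12 columns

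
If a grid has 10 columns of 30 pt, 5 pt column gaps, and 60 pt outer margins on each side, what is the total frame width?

Adding margins, columns and gutters: 120 + 300 + 45 = 465 pt.

465 pt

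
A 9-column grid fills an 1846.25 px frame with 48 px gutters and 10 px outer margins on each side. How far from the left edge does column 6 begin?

Subtract both margins: 1846.25 − 2·10 = 1826.25 px.
1826.25 − 8·48 = 1442.25; ÷9 gives c = 160.25 px.
Before column 6: the margin + 5 columns + 5 gutters.
Offset = 10 + 5·(160.25 + 48) = 10 + 1041.25 = 1051.25 px.

1051.25 px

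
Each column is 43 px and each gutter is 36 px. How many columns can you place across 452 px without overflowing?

6 columns: 6·43 + 5·36 = 438 px ≤ 452.
7 columns: 517 px > 452. So 6.

6 columns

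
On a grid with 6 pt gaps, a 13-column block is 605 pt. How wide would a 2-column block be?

88 pt

605 − 12·6 = 533; ÷13 gives c = 41 pt.
2-column span = 2·41 + 1·6 = 88 pt.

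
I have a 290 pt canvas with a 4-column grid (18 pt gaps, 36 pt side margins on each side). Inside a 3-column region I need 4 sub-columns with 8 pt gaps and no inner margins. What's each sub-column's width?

33.75 pt

Inside the margins: 290 − 72 = 218 pt.
218 − 3·18 = 164; ÷4 gives c = 41 pt.
Span of 3: 3·41 + 2·18 = 123 + 36 = 159 pt.
Subtracting 3 gaps of 8 leaves 135 for 4 columns, so d = 33.75 pt.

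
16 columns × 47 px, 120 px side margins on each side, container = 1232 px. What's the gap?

Inside the margins: 1232 − 240 = 992 px.
Columns use 752 px, leaving 240 px across 15 gaps = 16 px each.

16 px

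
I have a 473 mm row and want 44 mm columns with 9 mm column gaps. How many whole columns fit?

Each extra column adds 44 + 9 = 53 mm.
(473 + 9) / 53 = 9.09, so 9 columns fit.

9 columns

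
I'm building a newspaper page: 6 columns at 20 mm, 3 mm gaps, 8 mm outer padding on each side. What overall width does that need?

151 mm

Adding margins, columns and gutters: 16 + 120 + 15 = 151 mm.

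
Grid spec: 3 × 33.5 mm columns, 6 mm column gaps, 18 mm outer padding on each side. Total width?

148.5 mm

Container = 2·18 + 3·33.5 + 2·6 = 36 + 100.5 + 12 = 148.5 mm.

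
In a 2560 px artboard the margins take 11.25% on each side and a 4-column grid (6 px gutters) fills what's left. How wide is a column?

2560 × (1 − 2·11.25%) = 2560 × 77.5% = 1984 px for the columns.
1984 − 3·6 = 1966; ÷4 gives c = 491.5 px.

491.5 px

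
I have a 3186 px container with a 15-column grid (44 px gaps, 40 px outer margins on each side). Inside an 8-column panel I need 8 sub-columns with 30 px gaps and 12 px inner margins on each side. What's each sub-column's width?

175.25 px

Inside the margins: 3186 − 80 = 3106 px.
3106 − 14·44 = 2490; ÷15 gives c = 166 px.
Span of 8: 8·166 + 7·44 = 1328 + 308 = 1636 px.
Inner content = 1636 − 2·12 = 1612 px.
Subtracting 7 gaps of 30 leaves 1402 for 8 columns, so d = 175.25 px.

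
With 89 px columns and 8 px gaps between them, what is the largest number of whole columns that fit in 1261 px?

13 columns

13 columns: 13·89 + 12·8 = 1253 px ≤ 1261.
14 columns: 1350 px > 1261. So 13.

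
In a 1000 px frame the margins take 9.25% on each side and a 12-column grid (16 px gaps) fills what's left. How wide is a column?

Each margin = 9.25% of 1000 = 92.5 px; content = 1000 − 2·92.5 = 815 px.
Subtracting 11 gaps of 16 leaves 639 for 12 columns, so c = 53.25 px.

53.25 px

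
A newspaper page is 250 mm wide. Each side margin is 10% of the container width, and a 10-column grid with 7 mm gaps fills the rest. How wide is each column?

13.7 mm

Margins: 10% × 250 = 25 mm each, so content = 250 − 50 = 200 mm.
200 − 9·7 = 137; ÷10 gives c = 13.7 mm.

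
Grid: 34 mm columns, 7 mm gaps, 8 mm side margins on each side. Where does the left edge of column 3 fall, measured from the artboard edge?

90 mm

Each column+gutter stride is 41 mm; 2 of them past the 8 mm margin is 8 + 82 = 90 mm.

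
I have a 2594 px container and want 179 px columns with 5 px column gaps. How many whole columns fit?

k columns need k·179 + (k−1)·5 = k·184 − 5.
k·184 − 5 ≤ 2594 → k ≤ 2599 / 184 ≈ 14.12, so k = 14.

14 columns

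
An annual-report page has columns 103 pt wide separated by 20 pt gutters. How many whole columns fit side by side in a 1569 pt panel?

12 columns: 12·103 + 11·20 = 1456 pt ≤ 1569.
13 columns: 1579 pt > 1569. So 12.

12 columns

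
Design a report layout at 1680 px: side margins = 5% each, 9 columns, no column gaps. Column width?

168 px

Each margin = 5% of 1680 = 84 px; content = 1680 − 2·84 = 1512 px.
9c = 1512 → c = 168 px.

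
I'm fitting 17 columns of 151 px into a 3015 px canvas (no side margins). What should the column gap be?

28 px

17·151 + 16g = 3015 → 16g = 448 → g = 28 px.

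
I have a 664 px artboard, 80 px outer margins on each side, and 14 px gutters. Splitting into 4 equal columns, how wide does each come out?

115.5 px

Take off 160 px of margins, leaving 504 px.
4c + 3·14 = 504 → 4c = 462 → c = 115.5 px.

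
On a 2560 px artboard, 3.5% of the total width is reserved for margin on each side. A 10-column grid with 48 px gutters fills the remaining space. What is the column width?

2560 × (1 − 2·3.5%) = 2560 × 93% = 2380.8 px for the columns.
Subtracting 9 gutters of 48 leaves 1948.8 for 10 columns, so c = 194.88 px.

194.88 px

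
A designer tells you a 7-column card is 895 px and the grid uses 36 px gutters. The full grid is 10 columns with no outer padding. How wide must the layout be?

1294 px

7 columns + 6 gutters: 7c + 6·36 = 895.
7c = 895 − 216 = 679, so c = 97 px.
Summing: 970 + 324 = 1294 px.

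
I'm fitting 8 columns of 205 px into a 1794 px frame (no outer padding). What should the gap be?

22 px

8 columns take 8·205 = 1640 px; remaining 154 splits into 7 gaps.
g = 154 / 7 = 22 px.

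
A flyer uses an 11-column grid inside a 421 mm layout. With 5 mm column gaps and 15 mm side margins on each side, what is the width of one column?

Inside the margins: 421 − 30 = 391 mm.
Subtracting 10 column gaps of 5 leaves 341 for 11 columns, so c = 31 mm.

31 mm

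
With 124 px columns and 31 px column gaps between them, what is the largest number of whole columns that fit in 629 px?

Each extra column adds 124 + 31 = 155 px.
(629 + 31) / 155 = 4.26, so 4 columns fit.

4 columns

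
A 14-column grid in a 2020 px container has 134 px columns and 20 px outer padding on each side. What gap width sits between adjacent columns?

Subtract both margins: 2020 − 2·20 = 1980 px.
14 columns take 14·134 = 1876 px; remaining 104 splits into 13 gaps.
g = 104 / 13 = 8 px.

8 px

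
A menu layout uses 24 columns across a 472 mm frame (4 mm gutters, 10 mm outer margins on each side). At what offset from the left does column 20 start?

Inside the margins: 472 − 20 = 452 mm.
452 − 23·4 = 360; ÷24 gives c = 15 mm.
Each column+gutter stride is 19 mm; 19 of them past the 10 mm margin is 10 + 361 = 371 mm.

371 mm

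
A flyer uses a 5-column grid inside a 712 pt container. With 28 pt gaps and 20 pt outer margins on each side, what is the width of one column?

Content width = 712 − 2·20 = 672 pt.
5 columns + 4 gaps: 5c + 4·28 = 672.
5c = 672 − 112 = 560, so c = 112 pt.

112 pt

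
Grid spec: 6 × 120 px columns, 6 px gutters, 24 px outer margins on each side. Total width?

798 px

Frame = 2·24 + 6·120 + 5·6 = 48 + 720 + 30 = 798 px.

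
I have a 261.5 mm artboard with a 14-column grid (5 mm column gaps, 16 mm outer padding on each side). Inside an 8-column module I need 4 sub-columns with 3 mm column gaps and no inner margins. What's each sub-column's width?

Subtract both margins: 261.5 − 2·16 = 229.5 mm.
Subtracting 13 column gaps of 5 leaves 164.5 for 14 columns, so c = 11.75 mm.
8-column span = 8·11.75 + 7·5 = 129 mm.
Subtracting 3 column gaps of 3 leaves 120 for 4 columns, so d = 30 mm.

30 mm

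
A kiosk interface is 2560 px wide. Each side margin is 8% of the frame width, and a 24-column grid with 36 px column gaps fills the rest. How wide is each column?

55.1 px

Margins: 8% × 2560 = 204.8 px each, so content = 2560 − 409.6 = 2150.4 px.
24c + 23·36 = 2150.4 → 24c = 1322.4 → c = 55.1 px.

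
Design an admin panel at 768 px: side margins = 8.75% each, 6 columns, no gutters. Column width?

105.6 px

Margins: 8.75% × 768 = 67.2 px each, so content = 768 − 134.4 = 633.6 px.
633.6 / 6 = 105.6 px per column.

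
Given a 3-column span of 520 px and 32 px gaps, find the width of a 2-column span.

3c + 2·32 = 520 → 3c = 456 → c = 152 px.
Span of 2: 2·152 + 1·32 = 304 + 32 = 336 px.

336 px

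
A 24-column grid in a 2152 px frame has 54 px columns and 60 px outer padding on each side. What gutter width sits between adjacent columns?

32 px

Subtract both margins: 2152 − 2·60 = 2032 px.
24·54 + 23g = 2032 → 23g = 736 → g = 32 px.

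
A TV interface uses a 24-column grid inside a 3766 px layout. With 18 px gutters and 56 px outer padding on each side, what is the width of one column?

135 px

Content width = 3766 − 2·56 = 3654 px.
Subtracting 23 gutters of 18 leaves 3240 for 24 columns, so c = 135 px.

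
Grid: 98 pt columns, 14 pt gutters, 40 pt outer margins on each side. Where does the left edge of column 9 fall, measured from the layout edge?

936 pt

Column 9 starts at margin + 8·(column + gutter) = 40 + 8·112 = 936 pt.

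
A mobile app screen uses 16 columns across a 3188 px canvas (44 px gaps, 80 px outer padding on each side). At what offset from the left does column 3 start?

464 px

Subtract both margins: 3188 − 2·80 = 3028 px.
3028 − 15·44 = 2368; ÷16 gives c = 148 px.
Each column+gutter stride is 192 px; 2 of them past the 80 px margin is 80 + 384 = 464 px.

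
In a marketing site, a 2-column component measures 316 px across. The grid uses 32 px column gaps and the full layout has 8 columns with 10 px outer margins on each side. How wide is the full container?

2c + 1·32 = 316 → 2c = 284 → c = 142 px.
Container = 2·10 + 8·142 + 7·32 = 20 + 1136 + 224 = 1380 px.

1380 px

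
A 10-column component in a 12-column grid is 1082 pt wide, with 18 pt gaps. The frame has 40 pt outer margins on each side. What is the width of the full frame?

10 columns + 9 gaps: 10c + 9·18 = 1082.
10c = 1082 − 162 = 920, so c = 92 pt.
Frame = 2·40 + 12·92 + 11·18 = 80 + 1104 + 198 = 1382 pt.

1382 pt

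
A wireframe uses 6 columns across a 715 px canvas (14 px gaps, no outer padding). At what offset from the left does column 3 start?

243 px

6c + 5·14 = 715 → 6c = 645 → c = 107.5 px.
Each column+gutter stride is 121.5 px; with no margin, 2 of them is 243 px.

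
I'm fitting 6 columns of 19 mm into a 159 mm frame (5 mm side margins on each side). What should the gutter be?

Take off 10 mm of margins, leaving 149 mm.
6·19 + 5g = 149 → 5g = 35 → g = 7 mm.

7 mm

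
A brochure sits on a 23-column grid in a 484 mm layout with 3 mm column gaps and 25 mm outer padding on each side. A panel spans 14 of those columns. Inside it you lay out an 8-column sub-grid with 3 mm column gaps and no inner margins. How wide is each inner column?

30.25 mm

Subtract both margins: 484 − 2·25 = 434 mm.
23c + 22·3 = 434 → 23c = 368 → c = 16 mm.
14 columns plus 13 column gaps: 224 + 39 = 263 mm.
263 − 7·3 = 242; ÷8 gives d = 30.25 mm.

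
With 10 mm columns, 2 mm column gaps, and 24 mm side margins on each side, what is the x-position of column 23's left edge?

Before column 23: the margin + 22 columns + 22 column gaps.
Offset = 24 + 22·(10 + 2) = 24 + 264 = 288 mm.

288 mm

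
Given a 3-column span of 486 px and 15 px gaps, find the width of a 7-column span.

486 − 2·15 = 456; ÷3 gives c = 152 px.
7-column span = 7·152 + 6·15 = 1154 px.

1154 px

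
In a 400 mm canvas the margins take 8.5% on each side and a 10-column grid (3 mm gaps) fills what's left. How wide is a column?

30.5 mm

Each margin = 8.5% of 400 = 34 mm; content = 400 − 2·34 = 332 mm.
332 − 9·3 = 305; ÷10 gives c = 30.5 mm.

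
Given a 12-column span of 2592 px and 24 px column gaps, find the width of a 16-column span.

3464 px

12c + 11·24 = 2592 → 12c = 2328 → c = 194 px.
Span of 16: 16·194 + 15·24 = 3104 + 360 = 3464 px.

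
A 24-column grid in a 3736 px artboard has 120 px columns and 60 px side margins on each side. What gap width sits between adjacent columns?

32 px

Content width = 3736 − 2·60 = 3616 px.
Columns use 2880 px, leaving 736 px across 23 gaps = 32 px each.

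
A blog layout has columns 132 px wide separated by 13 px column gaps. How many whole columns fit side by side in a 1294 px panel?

9 columns: 9·132 + 8·13 = 1292 px ≤ 1294.
10 columns: 1437 px > 1294. So 9.

9 columns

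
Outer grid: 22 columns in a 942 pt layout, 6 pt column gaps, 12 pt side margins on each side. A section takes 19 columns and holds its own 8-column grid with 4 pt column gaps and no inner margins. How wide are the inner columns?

95.5 pt

Subtract both margins: 942 − 2·12 = 918 pt.
22 columns + 21 column gaps: 22c + 21·6 = 918.
22c = 918 − 126 = 792, so c = 36 pt.
Span of 19: 19·36 + 18·6 = 684 + 108 = 792 pt.
Subtracting 7 column gaps of 4 leaves 764 for 8 columns, so d = 95.5 pt.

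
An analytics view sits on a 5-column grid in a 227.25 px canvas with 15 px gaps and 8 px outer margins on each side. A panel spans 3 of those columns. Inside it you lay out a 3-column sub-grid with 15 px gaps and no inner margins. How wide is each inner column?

30.25 px

Take off 16 px of margins, leaving 211.25 px.
Subtracting 4 gaps of 15 leaves 151.25 for 5 columns, so c = 30.25 px.
3-column span = 3·30.25 + 2·15 = 120.75 px.
3d + 2·15 = 120.75 → 3d = 90.75 → d = 30.25 px.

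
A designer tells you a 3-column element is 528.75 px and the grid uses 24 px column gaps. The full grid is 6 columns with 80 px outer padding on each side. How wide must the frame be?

3c + 2·24 = 528.75 → 3c = 480.75 → c = 160.25 px.
Adding margins, columns and gutters: 160 + 961.5 + 120 = 1241.5 px.

1241.5 px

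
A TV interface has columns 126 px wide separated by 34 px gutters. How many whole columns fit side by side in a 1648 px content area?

k columns need k·126 + (k−1)·34 = k·160 − 34.
k·160 − 34 ≤ 1648 → k ≤ 1682 / 160 ≈ 10.51, so k = 10.

10 columns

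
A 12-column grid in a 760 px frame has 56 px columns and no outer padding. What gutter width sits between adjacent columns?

Columns use 672 px, leaving 88 px across 11 gutters = 8 px each.

8 px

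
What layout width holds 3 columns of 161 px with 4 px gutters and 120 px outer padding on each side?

Total width: 2·120 + 3·161 + 2·4 = 731 px.

731 px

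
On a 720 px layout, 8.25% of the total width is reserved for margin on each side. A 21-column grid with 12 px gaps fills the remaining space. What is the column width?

17.2 px

720 × (1 − 2·8.25%) = 720 × 83.5% = 601.2 px for the columns.
Subtracting 20 gaps of 12 leaves 361.2 for 21 columns, so c = 17.2 px.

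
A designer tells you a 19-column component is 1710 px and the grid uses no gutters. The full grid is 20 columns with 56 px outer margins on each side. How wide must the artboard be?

1912 px

19c = 1710 → c = 90 px.
Summing: 112 + 1800 = 1912 px.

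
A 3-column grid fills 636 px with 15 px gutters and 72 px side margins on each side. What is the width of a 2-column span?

Take off 144 px of margins, leaving 492 px.
3 columns + 2 gutters: 3c + 2·15 = 492.
3c = 492 − 30 = 462, so c = 154 px.
Span of 2: 2·154 + 1·15 = 308 + 15 = 323 px.

323 px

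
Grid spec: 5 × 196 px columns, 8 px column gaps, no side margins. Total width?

1012 px

Summing: 980 + 32 = 1012 px.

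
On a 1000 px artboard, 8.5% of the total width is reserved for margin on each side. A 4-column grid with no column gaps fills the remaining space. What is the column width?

Margins: 8.5% × 1000 = 85 px each, so content = 1000 − 170 = 830 px.
4c = 830 → c = 207.5 px.

207.5 px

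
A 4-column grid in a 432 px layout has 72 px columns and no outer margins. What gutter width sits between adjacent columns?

4·72 + 3g = 432 → 3g = 144 → g = 48 px.

48 px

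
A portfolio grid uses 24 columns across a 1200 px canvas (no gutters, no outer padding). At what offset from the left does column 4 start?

150 px

24c = 1200 → c = 50 px.
Before column 4: 3 columns + 3 gutters.
Offset = 3·(50 + 0) = 3·50 = 150 px.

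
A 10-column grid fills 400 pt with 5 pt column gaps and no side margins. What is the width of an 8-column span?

10c + 9·5 = 400 → 10c = 355 → c = 35.5 pt.
8 columns plus 7 column gaps: 284 + 35 = 319 pt.

319 pt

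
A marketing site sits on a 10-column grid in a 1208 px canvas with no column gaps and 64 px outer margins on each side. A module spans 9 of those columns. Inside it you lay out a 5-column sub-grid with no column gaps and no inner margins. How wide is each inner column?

Inside the margins: 1208 − 128 = 1080 px.
10c = 1080 → c = 108 px.
With no column gaps, 9 columns span 9·108 = 972 px.
5d = 972 → d = 194.4 px.

194.4 px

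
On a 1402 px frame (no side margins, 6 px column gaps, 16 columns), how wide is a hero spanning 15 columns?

1402 − 15·6 = 1312; ÷16 gives c = 82 px.
15 columns plus 14 column gaps: 1230 + 84 = 1314 px.

1314 px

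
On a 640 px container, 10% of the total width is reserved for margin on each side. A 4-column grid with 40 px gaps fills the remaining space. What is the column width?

98 px

Each margin = 10% of 640 = 64 px; content = 640 − 2·64 = 512 px.
512 − 3·40 = 392; ÷4 gives c = 98 px.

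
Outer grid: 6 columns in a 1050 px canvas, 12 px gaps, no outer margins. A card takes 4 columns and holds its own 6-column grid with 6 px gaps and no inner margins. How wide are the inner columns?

111 px

6 columns + 5 gaps: 6c + 5·12 = 1050.
6c = 1050 − 60 = 990, so c = 165 px.
4-column span = 4·165 + 3·12 = 696 px.
Subtracting 5 gaps of 6 leaves 666 for 6 columns, so d = 111 px.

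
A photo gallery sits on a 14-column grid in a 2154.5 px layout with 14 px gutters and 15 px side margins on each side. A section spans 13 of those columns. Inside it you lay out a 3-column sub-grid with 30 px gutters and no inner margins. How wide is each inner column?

Take off 30 px of margins, leaving 2124.5 px.
Subtracting 13 gutters of 14 leaves 1942.5 for 14 columns, so c = 138.75 px.
13-column span = 13·138.75 + 12·14 = 1971.75 px.
3d + 2·30 = 1971.75 → 3d = 1911.75 → d = 637.25 px.

637.25 px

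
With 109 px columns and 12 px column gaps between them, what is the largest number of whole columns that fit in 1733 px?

k columns need k·109 + (k−1)·12 = k·121 − 12.
k·121 − 12 ≤ 1733 → k ≤ 1745 / 121 ≈ 14.42, so k = 14.

14 columns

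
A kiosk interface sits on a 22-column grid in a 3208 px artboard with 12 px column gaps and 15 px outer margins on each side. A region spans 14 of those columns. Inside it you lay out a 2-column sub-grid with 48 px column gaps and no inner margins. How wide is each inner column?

Outer content = 3208 − 2·15 = 3178 px.
3178 − 21·12 = 2926; ÷22 gives c = 133 px.
14 columns plus 13 column gaps: 1862 + 156 = 2018 px.
2d + 1·48 = 2018 → 2d = 1970 → d = 985 px.

985 px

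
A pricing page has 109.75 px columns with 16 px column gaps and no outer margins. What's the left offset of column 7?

No margin, so column 7 starts at 6·(column + gutter) = 6·125.75 = 754.5 px.

754.5 px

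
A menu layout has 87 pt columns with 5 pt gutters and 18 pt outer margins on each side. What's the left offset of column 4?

Before column 4: the margin + 3 columns + 3 gutters.
Offset = 18 + 3·(87 + 5) = 18 + 276 = 294 pt.

294 pt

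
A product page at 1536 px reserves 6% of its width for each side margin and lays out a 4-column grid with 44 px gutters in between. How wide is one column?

304.92 px

Margins: 6% × 1536 = 92.16 px each, so content = 1536 − 184.32 = 1351.68 px.
4 columns + 3 gutters: 4c + 3·44 = 1351.68.
4c = 1351.68 − 132 = 1219.68, so c = 304.92 px.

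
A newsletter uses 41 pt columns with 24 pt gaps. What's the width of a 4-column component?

4-column span = 4·41 + 3·24 = 236 pt.

236 pt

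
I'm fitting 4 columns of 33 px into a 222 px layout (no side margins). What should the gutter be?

30 px

Columns use 132 px, leaving 90 px across 3 gutters = 30 px each.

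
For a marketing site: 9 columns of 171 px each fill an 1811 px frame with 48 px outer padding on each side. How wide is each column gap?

22 px

Content width = 1811 − 2·48 = 1715 px.
Columns use 1539 px, leaving 176 px across 8 column gaps = 22 px each.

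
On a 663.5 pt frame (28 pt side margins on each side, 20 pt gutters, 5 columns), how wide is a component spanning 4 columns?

482 pt

Take off 56 pt of margins, leaving 607.5 pt.
607.5 − 4·20 = 527.5; ÷5 gives c = 105.5 pt.
4 columns plus 3 gutters: 422 + 60 = 482 pt.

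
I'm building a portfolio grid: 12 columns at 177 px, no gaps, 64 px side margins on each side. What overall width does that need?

2252 px

Layout = 2·64 + 12·177 = 128 + 2124 = 2252 px.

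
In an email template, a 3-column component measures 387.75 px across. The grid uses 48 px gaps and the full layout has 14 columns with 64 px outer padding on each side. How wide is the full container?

2113.5 px

Subtracting 2 gaps of 48 leaves 291.75 for 3 columns, so c = 97.25 px.
Container = 2·64 + 14·97.25 + 13·48 = 128 + 1361.5 + 624 = 2113.5 px.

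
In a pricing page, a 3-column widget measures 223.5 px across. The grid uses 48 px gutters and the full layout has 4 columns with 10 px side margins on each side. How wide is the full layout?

3 columns + 2 gutters: 3c + 2·48 = 223.5.
3c = 223.5 − 96 = 127.5, so c = 42.5 px.
Adding margins, columns and gutters: 20 + 170 + 144 = 334 px.

334 px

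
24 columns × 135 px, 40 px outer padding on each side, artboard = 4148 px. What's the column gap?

36 px

Content width = 4148 − 2·40 = 4068 px.
Columns use 3240 px, leaving 828 px across 23 column gaps = 36 px each.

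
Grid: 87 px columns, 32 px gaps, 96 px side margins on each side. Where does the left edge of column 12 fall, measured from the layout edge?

1405 px

Each column+gutter stride is 119 px; 11 of them past the 96 px margin is 96 + 1309 = 1405 px.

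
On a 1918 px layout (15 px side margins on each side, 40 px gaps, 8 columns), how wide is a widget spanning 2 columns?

Content width = 1918 − 2·15 = 1888 px.
8 columns + 7 gaps: 8c + 7·40 = 1888.
8c = 1888 − 280 = 1608, so c = 201 px.
2-column span = 2·201 + 1·40 = 442 px.

442 px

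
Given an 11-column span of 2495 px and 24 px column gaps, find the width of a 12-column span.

Subtracting 10 column gaps of 24 leaves 2255 for 11 columns, so c = 205 px.
12-column span = 12·205 + 11·24 = 2724 px.

2724 px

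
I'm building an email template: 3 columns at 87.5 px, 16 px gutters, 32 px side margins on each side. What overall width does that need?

358.5 px

Adding margins, columns and gutters: 64 + 262.5 + 32 = 358.5 px.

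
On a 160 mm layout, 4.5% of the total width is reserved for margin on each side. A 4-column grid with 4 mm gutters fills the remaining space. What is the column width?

Margins: 4.5% × 160 = 7.2 mm each, so content = 160 − 14.4 = 145.6 mm.
145.6 − 3·4 = 133.6; ÷4 gives c = 33.4 mm.

33.4 mm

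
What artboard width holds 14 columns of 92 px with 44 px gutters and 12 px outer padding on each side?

1884 px

Artboard = 2·12 + 14·92 + 13·44 = 24 + 1288 + 572 = 1884 px.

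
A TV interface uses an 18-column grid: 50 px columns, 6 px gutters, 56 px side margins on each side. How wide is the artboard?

1114 px

Adding margins, columns and gutters: 112 + 900 + 102 = 1114 px.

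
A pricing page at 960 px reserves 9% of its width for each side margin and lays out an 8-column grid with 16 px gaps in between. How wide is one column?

Each margin = 9% of 960 = 86.4 px; content = 960 − 2·86.4 = 787.2 px.
8 columns + 7 gaps: 8c + 7·16 = 787.2.
8c = 787.2 − 112 = 675.2, so c = 84.4 px.

84.4 px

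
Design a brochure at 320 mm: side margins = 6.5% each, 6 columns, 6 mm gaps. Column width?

Margins: 6.5% × 320 = 20.8 mm each, so content = 320 − 41.6 = 278.4 mm.
6c + 5·6 = 278.4 → 6c = 248.4 → c = 41.4 mm.

41.4 mm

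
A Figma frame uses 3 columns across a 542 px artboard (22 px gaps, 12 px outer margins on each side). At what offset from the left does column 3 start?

Subtract both margins: 542 − 2·12 = 518 px.
3 columns + 2 gaps: 3c + 2·22 = 518.
3c = 518 − 44 = 474, so c = 158 px.
Before column 3: the margin + 2 columns + 2 gaps.
Offset = 12 + 2·(158 + 22) = 12 + 360 = 372 px.

372 px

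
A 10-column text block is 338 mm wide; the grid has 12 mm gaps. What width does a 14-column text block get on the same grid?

478 mm

Subtracting 9 gaps of 12 leaves 230 for 10 columns, so c = 23 mm.
14 columns plus 13 gaps: 322 + 156 = 478 mm.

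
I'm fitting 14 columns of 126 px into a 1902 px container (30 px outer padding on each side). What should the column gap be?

Subtract both margins: 1902 − 2·30 = 1842 px.
14·126 + 13g = 1842 → 13g = 78 → g = 6 px.

6 px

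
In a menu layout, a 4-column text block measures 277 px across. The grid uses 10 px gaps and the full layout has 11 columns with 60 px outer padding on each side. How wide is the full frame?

4 columns + 3 gaps: 4c + 3·10 = 277.
4c = 277 − 30 = 247, so c = 61.75 px.
Adding margins, columns and gutters: 120 + 679.25 + 100 = 899.25 px.

899.25 px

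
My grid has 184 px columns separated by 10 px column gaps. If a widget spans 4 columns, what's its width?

766 px

4-column span = 4·184 + 3·10 = 766 px.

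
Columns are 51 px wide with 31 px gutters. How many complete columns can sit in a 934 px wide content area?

Each extra column adds 51 + 31 = 82 px.
(934 + 31) / 82 = 11.77, so 11 columns fit.

11 columns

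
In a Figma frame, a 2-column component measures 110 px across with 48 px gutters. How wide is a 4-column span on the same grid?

268 px

110 − 1·48 = 62; ÷2 gives c = 31 px.
Span of 4: 4·31 + 3·48 = 124 + 144 = 268 px.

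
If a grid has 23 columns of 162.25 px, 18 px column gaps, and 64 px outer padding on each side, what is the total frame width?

4255.75 px

Adding margins, columns and gutters: 128 + 3731.75 + 396 = 4255.75 px.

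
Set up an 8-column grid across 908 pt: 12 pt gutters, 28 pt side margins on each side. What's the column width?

Subtract both margins: 908 − 2·28 = 852 pt.
852 − 7·12 = 768; ÷8 gives c = 96 pt.

96 pt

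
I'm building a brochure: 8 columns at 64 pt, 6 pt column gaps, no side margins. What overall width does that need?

554 pt

Total width: 8·64 + 7·6 = 554 pt.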